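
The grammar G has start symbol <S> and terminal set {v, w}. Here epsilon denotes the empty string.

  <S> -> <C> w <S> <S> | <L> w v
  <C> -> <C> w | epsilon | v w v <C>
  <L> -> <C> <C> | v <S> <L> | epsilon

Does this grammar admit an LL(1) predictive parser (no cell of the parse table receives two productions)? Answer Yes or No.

No

FIRST(<S>) = {v, w}
FIRST(<C>) = {epsilon, v, w}
FIRST(<L>) = {epsilon, v, w}
FOLLOW(<S>) = {$, v, w}
FOLLOW(<C>) = {v, w}
FOLLOW(<L>) = {w}
Cell M[<C>, v] receives both <C> -> <C> w and <C> -> epsilon and <C> -> v w v <C> — the grammar is not LL(1).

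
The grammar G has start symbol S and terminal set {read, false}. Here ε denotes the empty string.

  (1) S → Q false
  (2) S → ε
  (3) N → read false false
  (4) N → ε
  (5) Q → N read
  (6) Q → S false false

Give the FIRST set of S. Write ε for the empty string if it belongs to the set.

{ε, false, read}

FIRST(N): from N→read false false we get {read}; from N→ε we get {ε}. So FIRST(N) = {ε, read}.
FIRST(S): from S→Q false we get {false, read}; from S→ε we get {ε}. So FIRST(S) = {ε, false, read}.
FIRST(Q): from Q→N read we get {read}; from Q→S false false we get {false, read}. So FIRST(Q) = {false, read}.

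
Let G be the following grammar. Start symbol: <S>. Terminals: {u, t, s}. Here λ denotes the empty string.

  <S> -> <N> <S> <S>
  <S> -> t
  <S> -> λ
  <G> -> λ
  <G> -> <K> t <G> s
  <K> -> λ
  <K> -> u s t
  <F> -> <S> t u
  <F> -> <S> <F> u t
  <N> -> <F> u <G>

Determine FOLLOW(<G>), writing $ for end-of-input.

{$, s, t}

FIRST(<K>): from <K>->λ we get {λ}; from <K>->u s t we get {u}. So FIRST(<K>) = {λ, u}.
FIRST(<G>): from <G>->λ we get {λ}; from <G>-><K> t <G> s we get {t, u}. So FIRST(<G>) = {λ, t, u}.
FIRST(<S>): from <S>-><N> <S> <S> we get {t}; from <S>->t we get {t}; from <S>->λ we get {λ}. So FIRST(<S>) = {λ, t}.
FIRST(<F>): from <F>-><S> t u we get {t}; from <F>-><S> <F> u t we get {t}. So FIRST(<F>) = {t}.
FIRST(<N>): from <N>-><F> u <G> we get {t}. So FIRST(<N>) = {t}.
FOLLOW(<S>) includes $ since <S> is the start symbol.
FOLLOW(<S>): in <S>-><N> <S> <S> (occurrence 1), <S> is followed by <S> with FIRST {λ, t}; in <S>-><N> <S> <S> (occurrence 1), the suffix after <S> is nullable (adds nothing new); in <S>-><N> <S> <S> (occurrence 2), the suffix after <S> is empty (adds nothing new); in <F>-><S> t u, <S> is followed by t u with FIRST {t}; in <F>-><S> <F> u t, <S> is followed by <F> u t with FIRST {t}. Thus FOLLOW(<S>) = {$, t}.
FOLLOW(<K>): in <G>-><K> t <G> s, <K> is followed by t <G> s with FIRST {t}. Thus FOLLOW(<K>) = {t}.
FOLLOW(<F>): in <F>-><S> <F> u t, <F> is followed by u t with FIRST {u}; in <N>-><F> u <G>, <F> is followed by u <G> with FIRST {u}. Thus FOLLOW(<F>) = {u}.
FOLLOW(<N>): in <S>-><N> <S> <S>, <N> is followed by <S> <S> with FIRST {λ, t}; in <S>-><N> <S> <S>, the suffix after <N> is nullable, so FOLLOW(<N>) ⊇ FOLLOW(<S>) = {$, t}. Thus FOLLOW(<N>) = {$, t}.
FOLLOW(<G>): in <G>-><K> t <G> s, <G> is followed by s with FIRST {s}; in <N>-><F> u <G>, the suffix after <G> is empty, so FOLLOW(<G>) ⊇ FOLLOW(<N>) = {$, t}. Thus FOLLOW(<G>) = {$, s, t}.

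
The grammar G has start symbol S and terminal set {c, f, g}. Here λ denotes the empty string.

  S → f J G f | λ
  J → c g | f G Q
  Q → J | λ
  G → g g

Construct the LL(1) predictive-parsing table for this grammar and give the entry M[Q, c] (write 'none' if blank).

Q → J

FIRST(S) = {λ, f}
FIRST(J) = {c, f}
FIRST(G) = {g}
FIRST(Q) = {λ, c, f}  (via J)
FOLLOW(S) includes $ since S is the start symbol.
FOLLOW(J): in S→f J G f, J is followed by G f with FIRST {g}; in Q→J, the suffix after J is empty, so FOLLOW(J) ⊇ FOLLOW(Q) = {g}. Thus FOLLOW(J) = {g}.
FOLLOW(Q): in J→f G Q, the suffix after Q is empty, so FOLLOW(Q) ⊇ FOLLOW(J) = {g}. Thus FOLLOW(Q) = {g}.
For Q → J: FIRST(J) = {c, f}, so it goes in M[Q, t] for t ∈ {c, f}.
For Q → λ: FIRST(λ) = {λ}, so it goes in M[Q, t] for t ∈ {}; since λ ∈ FIRST, also for every t ∈ FOLLOW(Q) = {g}.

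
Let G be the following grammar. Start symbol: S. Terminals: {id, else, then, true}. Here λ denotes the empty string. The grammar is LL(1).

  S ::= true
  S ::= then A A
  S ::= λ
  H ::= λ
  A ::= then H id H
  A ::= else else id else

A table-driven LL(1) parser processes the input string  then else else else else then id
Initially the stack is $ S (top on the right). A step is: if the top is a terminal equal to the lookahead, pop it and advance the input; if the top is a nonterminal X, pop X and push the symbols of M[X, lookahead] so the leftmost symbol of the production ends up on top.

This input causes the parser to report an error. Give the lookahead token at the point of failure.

     Stack                  Input                               Action
  1  $ S                    then else else else else then id $  expand S ::= then A A
  2  $ A A then             then else else else else then id $  match then
  3  $ A A                  else else else else then id $       expand A ::= else else id else
  4  $ A else id else else  else else else else then id $       match else
  5  $ A else id else       else else else then id $            match else
  6  $ A else id            else else then id $                 error: top is terminal id but lookahead is else

else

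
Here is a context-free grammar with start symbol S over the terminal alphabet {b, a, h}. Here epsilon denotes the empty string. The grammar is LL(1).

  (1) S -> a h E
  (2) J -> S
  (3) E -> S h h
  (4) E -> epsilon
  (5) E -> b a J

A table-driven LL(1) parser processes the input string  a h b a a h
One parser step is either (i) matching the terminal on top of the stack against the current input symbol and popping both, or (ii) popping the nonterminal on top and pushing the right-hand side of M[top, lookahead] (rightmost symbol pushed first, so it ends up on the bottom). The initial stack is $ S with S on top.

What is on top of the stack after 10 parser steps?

step 1: stack=$ S  input=a h b a a h $  — expand S -> a h E
step 2: stack=$ E h a  input=a h b a a h $  — match a
step 3: stack=$ E h  input=h b a a h $  — match h
step 4: stack=$ E  input=b a a h $  — expand E -> b a J
step 5: stack=$ J a b  input=b a a h $  — match b
step 6: stack=$ J a  input=a a h $  — match a
step 7: stack=$ J  input=a h $  — expand J -> S
step 8: stack=$ S  input=a h $  — expand S -> a h E
step 9: stack=$ E h a  input=a h $  — match a
step 10: stack=$ E h  input=h $  — match h
Stack after step 10: $ E (top = E).

E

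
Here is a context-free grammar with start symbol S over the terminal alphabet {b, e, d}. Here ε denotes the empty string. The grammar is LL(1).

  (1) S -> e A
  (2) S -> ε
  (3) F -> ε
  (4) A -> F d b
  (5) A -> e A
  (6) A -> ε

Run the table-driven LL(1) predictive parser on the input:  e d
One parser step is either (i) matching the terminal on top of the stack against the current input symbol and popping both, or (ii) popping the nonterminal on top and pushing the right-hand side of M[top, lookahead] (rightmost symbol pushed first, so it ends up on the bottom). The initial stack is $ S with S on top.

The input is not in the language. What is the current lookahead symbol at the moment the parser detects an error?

$

step 1: stack=$ S  input=e d $  — expand S -> e A
step 2: stack=$ A e  input=e d $  — match e
step 3: stack=$ A  input=d $  — expand A -> F d b
step 4: stack=$ b d F  input=d $  — expand F -> ε
step 5: stack=$ b d  input=d $  — match d
step 6: stack=$ b  input=$  — error: top is terminal b but lookahead is $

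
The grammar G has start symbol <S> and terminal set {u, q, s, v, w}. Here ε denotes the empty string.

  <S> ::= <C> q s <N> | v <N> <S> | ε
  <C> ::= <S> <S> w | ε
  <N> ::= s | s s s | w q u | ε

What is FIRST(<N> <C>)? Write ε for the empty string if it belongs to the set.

FIRST(<N>) = {ε, s, w}
FIRST(<S>) = {ε, q, v, w}  (via <C> q s <N>)
FIRST(<C>) = {ε, q, v, w}  (via <S> <S> w)
FIRST(<N> <C>): take FIRST of each symbol in turn, carrying on past any symbol whose FIRST contains ε; result {ε, q, s, v, w}.

{ε, q, s, v, w}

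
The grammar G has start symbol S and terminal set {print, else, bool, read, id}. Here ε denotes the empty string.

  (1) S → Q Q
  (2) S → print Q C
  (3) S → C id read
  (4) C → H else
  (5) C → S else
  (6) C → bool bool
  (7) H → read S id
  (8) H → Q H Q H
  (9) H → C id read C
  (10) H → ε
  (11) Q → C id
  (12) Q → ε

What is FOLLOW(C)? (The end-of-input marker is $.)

FIRST(S) = {ε, bool, else, print, read}  (via Q Q, C id read)
FIRST(C) = {bool, else, print, read}  (via H else, S else)
FIRST(Q) = {ε, bool, else, print, read}  (via C id)
FIRST(H) = {ε, bool, else, print, read}  (via Q H Q H, C id read C)
FOLLOW(S) includes $ since S is the start symbol.
FOLLOW(S): in C→S else, S is followed by else with FIRST {else}; in H→read S id, S is followed by id with FIRST {id}. Thus FOLLOW(S) = {$, else, id}.
FOLLOW(H): in C→H else, H is followed by else with FIRST {else}; in H→Q H Q H (occurrence 1), H is followed by Q H with FIRST {ε, bool, else, print, read}; in H→Q H Q H (occurrence 1), the suffix after H is nullable (adds nothing new); in H→Q H Q H (occurrence 2), the suffix after H is empty (adds nothing new). Thus FOLLOW(H) = {bool, else, print, read}.
FOLLOW(C): in S→print Q C, the suffix after C is empty, so FOLLOW(C) ⊇ FOLLOW(S) = {$, else, id}; in S→C id read, C is followed by id read with FIRST {id}; in H→C id read C (occurrence 1), C is followed by id read C with FIRST {id}; in H→C id read C (occurrence 2), the suffix after C is empty, so FOLLOW(C) ⊇ FOLLOW(H) = {bool, else, print, read}; in Q→C id, C is followed by id with FIRST {id}. Thus FOLLOW(C) = {$, bool, else, id, print, read}.
FOLLOW(Q): in S→Q Q (occurrence 1), Q is followed by Q with FIRST {ε, bool, else, print, read}; in S→Q Q (occurrence 1), the suffix after Q is nullable, so FOLLOW(Q) ⊇ FOLLOW(S) = {$, else, id}; in S→Q Q (occurrence 2), the suffix after Q is empty, so FOLLOW(Q) ⊇ FOLLOW(S) = {$, else, id}; in S→print Q C, Q is followed by C with FIRST {bool, else, print, read}; in H→Q H Q H (occurrence 1), Q is followed by H Q H with FIRST {ε, bool, else, print, read}; in H→Q H Q H (occurrence 1), the suffix after Q is nullable, so FOLLOW(Q) ⊇ FOLLOW(H) = {bool, else, print, read}; in H→Q H Q H (occurrence 2), Q is followed by H with FIRST {ε, bool, else, print, read}; in H→Q H Q H (occurrence 2), the suffix after Q is nullable, so FOLLOW(Q) ⊇ FOLLOW(H) = {bool, else, print, read}. Thus FOLLOW(Q) = {$, bool, else, id, print, read}.

{$, bool, else, id, print, read}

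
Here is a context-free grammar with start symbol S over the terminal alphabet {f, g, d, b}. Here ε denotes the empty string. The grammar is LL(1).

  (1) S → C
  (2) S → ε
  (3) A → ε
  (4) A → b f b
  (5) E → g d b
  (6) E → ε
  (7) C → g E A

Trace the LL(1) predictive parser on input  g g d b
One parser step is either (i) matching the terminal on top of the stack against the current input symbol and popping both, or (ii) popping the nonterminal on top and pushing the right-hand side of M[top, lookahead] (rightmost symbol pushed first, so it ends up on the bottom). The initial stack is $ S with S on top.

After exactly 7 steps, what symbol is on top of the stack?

step 1: stack=$ S  input=g g d b $  — expand S → C
step 2: stack=$ C  input=g g d b $  — expand C → g E A
step 3: stack=$ A E g  input=g g d b $  — match g
step 4: stack=$ A E  input=g d b $  — expand E → g d b
step 5: stack=$ A b d g  input=g d b $  — match g
step 6: stack=$ A b d  input=d b $  — match d
step 7: stack=$ A b  input=b $  — match b
Stack after step 7: $ A (top = A).

A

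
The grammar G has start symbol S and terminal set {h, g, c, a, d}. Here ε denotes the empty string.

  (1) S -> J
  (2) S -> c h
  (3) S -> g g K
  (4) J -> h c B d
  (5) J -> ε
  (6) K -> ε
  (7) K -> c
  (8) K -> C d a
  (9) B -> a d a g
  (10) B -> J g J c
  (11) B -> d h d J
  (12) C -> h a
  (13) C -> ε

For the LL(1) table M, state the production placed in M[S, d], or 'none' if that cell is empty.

none

FIRST(J) = {ε, h}
FIRST(C) = {ε, h}
FIRST(S) = {ε, c, g, h}  (via J)
FIRST(K) = {ε, c, d, h}  (via C d a)
FIRST(B) = {a, d, g, h}  (via J g J c)
FOLLOW(S) includes $ since S is the start symbol.
FOLLOW(S): S appears on no right-hand side. Thus FOLLOW(S) = {$}.
For S -> J: FIRST(J) = {ε, h}, so it goes in M[S, t] for t ∈ {h}; since ε ∈ FIRST, also for every t ∈ FOLLOW(S) = {$}.
For S -> c h: FIRST(c h) = {c}, so it goes in M[S, t] for t ∈ {c}.
For S -> g g K: FIRST(g g K) = {g}, so it goes in M[S, t] for t ∈ {g}.
None of these place a production in M[S, d].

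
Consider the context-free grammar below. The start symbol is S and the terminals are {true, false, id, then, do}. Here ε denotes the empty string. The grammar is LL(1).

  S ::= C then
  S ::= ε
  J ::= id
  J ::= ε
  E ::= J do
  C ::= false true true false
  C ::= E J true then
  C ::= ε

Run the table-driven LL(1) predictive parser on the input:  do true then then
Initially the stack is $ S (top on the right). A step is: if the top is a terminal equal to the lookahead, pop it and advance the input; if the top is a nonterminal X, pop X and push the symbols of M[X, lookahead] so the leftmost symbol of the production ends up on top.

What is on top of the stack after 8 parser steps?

step 1: stack=$ S  input=do true then then $  — expand S ::= C then
step 2: stack=$ then C  input=do true then then $  — expand C ::= E J true then
step 3: stack=$ then then true J E  input=do true then then $  — expand E ::= J do
step 4: stack=$ then then true J do J  input=do true then then $  — expand J ::= ε
step 5: stack=$ then then true J do  input=do true then then $  — match do
step 6: stack=$ then then true J  input=true then then $  — expand J ::= ε
step 7: stack=$ then then true  input=true then then $  — match true
step 8: stack=$ then then  input=then then $  — match then
Stack after step 8: $ then (top = then).

then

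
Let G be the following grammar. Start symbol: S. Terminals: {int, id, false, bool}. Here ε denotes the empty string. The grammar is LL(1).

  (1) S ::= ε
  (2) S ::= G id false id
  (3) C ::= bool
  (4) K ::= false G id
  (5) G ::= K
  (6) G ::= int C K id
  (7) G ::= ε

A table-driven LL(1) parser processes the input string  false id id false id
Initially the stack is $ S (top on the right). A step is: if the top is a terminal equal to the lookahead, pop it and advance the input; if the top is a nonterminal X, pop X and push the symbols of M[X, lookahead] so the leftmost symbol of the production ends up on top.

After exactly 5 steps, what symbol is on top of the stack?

id

     Stack                     Input                   Action
  1  $ S                       false id id false id $  expand S ::= G id false id
  2  $ id false id G           false id id false id $  expand G ::= K
  3  $ id false id K           false id id false id $  expand K ::= false G id
  4  $ id false id id G false  false id id false id $  match false
  5  $ id false id id G        id id false id $        expand G ::= ε
Stack after step 5: $ id false id id (top = id).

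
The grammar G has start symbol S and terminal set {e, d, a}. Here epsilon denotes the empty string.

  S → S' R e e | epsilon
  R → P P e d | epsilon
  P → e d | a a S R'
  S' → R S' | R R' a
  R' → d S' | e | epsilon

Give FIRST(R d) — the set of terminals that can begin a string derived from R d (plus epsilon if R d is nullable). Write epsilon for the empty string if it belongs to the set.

FIRST(P): from P→e d we get {e}; from P→a a S R' we get {a}. So FIRST(P) = {a, e}.
FIRST(R'): from R'→d S' we get {d}; from R'→e we get {e}; from R'→epsilon we get {epsilon}. So FIRST(R') = {epsilon, d, e}.
FIRST(R): from R→P P e d we get {a, e}; from R→epsilon we get {epsilon}. So FIRST(R) = {epsilon, a, e}.
FIRST(S'): from S'→R S' we get {a, d, e}; from S'→R R' a we get {a, d, e}. So FIRST(S') = {a, d, e}.
FIRST(S): from S→S' R e e we get {a, d, e}; from S→epsilon we get {epsilon}. So FIRST(S) = {epsilon, a, d, e}.
FIRST(R d): take FIRST of each symbol in turn, carrying on past any symbol whose FIRST contains epsilon; result {a, d, e}.

{a, d, e}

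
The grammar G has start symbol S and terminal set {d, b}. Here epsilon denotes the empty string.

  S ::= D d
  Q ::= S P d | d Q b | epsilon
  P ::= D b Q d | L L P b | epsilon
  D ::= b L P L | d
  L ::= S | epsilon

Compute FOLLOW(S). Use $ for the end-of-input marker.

{$, b, d}

FIRST(D): from D::=b L P L we get {b}; from D::=d we get {d}. So FIRST(D) = {b, d}.
FIRST(S): from S::=D d we get {b, d}. So FIRST(S) = {b, d}.
FIRST(Q): from Q::=S P d we get {b, d}; from Q::=d Q b we get {d}; from Q::=epsilon we get {epsilon}. So FIRST(Q) = {epsilon, b, d}.
FIRST(L): from L::=S we get {b, d}; from L::=epsilon we get {epsilon}. So FIRST(L) = {epsilon, b, d}.
FIRST(P): from P::=D b Q d we get {b, d}; from P::=L L P b we get {b, d}; from P::=epsilon we get {epsilon}. So FIRST(P) = {epsilon, b, d}.
FOLLOW(S) includes $ since S is the start symbol.
FOLLOW(Q): in Q::=d Q b, Q is followed by b with FIRST {b}; in P::=D b Q d, Q is followed by d with FIRST {d}. Thus FOLLOW(Q) = {b, d}.
FOLLOW(D): in S::=D d, D is followed by d with FIRST {d}; in P::=D b Q d, D is followed by b Q d with FIRST {b}. Thus FOLLOW(D) = {b, d}.
FOLLOW(P): in Q::=S P d, P is followed by d with FIRST {d}; in P::=L L P b, P is followed by b with FIRST {b}; in D::=b L P L, P is followed by L with FIRST {epsilon, b, d}; in D::=b L P L, the suffix after P is nullable, so FOLLOW(P) ⊇ FOLLOW(D) = {b, d}. Thus FOLLOW(P) = {b, d}.
FOLLOW(L): in P::=L L P b (occurrence 1), L is followed by L P b with FIRST {b, d}; in P::=L L P b (occurrence 2), L is followed by P b with FIRST {b, d}; in D::=b L P L (occurrence 1), L is followed by P L with FIRST {epsilon, b, d}; in D::=b L P L (occurrence 1), the suffix after L is nullable, so FOLLOW(L) ⊇ FOLLOW(D) = {b, d}; in D::=b L P L (occurrence 2), the suffix after L is empty, so FOLLOW(L) ⊇ FOLLOW(D) = {b, d}. Thus FOLLOW(L) = {b, d}.
FOLLOW(S): in Q::=S P d, S is followed by P d with FIRST {b, d}; in L::=S, the suffix after S is empty, so FOLLOW(S) ⊇ FOLLOW(L) = {b, d}. Thus FOLLOW(S) = {$, b, d}.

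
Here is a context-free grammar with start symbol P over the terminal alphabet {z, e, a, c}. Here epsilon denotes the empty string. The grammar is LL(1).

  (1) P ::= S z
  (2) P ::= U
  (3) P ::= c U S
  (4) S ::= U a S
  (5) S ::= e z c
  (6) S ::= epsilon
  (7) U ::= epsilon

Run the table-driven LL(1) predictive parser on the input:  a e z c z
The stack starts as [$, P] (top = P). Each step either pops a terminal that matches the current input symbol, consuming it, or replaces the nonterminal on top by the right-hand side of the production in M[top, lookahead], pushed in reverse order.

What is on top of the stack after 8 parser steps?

     Stack      Input        Action
  1  $ P        a e z c z $  expand P ::= S z
  2  $ z S      a e z c z $  expand S ::= U a S
  3  $ z S a U  a e z c z $  expand U ::= epsilon
  4  $ z S a    a e z c z $  match a
  5  $ z S      e z c z $    expand S ::= e z c
  6  $ z c z e  e z c z $    match e
  7  $ z c z    z c z $      match z
  8  $ z c      c z $        match c
Stack after step 8: $ z (top = z).

z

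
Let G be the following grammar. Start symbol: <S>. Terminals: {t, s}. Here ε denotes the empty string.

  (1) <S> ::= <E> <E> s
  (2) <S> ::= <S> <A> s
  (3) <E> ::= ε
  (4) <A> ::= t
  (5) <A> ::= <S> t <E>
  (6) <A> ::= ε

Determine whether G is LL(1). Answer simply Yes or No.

FIRST(<S>) = {s}
FIRST(<E>) = {ε}
FIRST(<A>) = {ε, s, t}
FOLLOW(<S>) = {$, s, t}
FOLLOW(<E>) = {s}
FOLLOW(<A>) = {s}
Cell M[<A>, s] receives both <A> ::= <S> t <E> and <A> ::= ε — the grammar is not LL(1).

No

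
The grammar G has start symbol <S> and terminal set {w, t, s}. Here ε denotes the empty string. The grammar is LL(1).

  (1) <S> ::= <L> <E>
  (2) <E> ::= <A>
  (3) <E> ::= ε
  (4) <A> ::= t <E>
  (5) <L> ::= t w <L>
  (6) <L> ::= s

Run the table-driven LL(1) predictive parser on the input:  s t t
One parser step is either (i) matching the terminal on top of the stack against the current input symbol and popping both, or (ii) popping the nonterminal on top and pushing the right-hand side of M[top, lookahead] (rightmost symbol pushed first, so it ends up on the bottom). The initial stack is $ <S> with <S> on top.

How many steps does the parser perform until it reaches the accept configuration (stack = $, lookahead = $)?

      Stack      Input    Action
   1  $ <S>      s t t $  expand <S> ::= <L> <E>
   2  $ <E> <L>  s t t $  expand <L> ::= s
   3  $ <E> s    s t t $  match s
   4  $ <E>      t t $    expand <E> ::= <A>
   5  $ <A>      t t $    expand <A> ::= t <E>
   6  $ <E> t    t t $    match t
   7  $ <E>      t $      expand <E> ::= <A>
   8  $ <A>      t $      expand <A> ::= t <E>
   9  $ <E> t    t $      match t
  10  $ <E>      $        expand <E> ::= ε
Accept reached after 10 steps.

10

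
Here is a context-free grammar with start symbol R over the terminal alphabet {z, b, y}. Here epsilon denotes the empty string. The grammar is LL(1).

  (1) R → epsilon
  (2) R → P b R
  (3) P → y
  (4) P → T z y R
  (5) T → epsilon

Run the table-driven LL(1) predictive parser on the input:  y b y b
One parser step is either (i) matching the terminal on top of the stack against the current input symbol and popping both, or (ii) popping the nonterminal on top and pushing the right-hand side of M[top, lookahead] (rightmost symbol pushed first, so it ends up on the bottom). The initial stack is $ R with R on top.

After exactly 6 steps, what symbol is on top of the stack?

step 1: stack=$ R  input=y b y b $  — expand R → P b R
step 2: stack=$ R b P  input=y b y b $  — expand P → y
step 3: stack=$ R b y  input=y b y b $  — match y
step 4: stack=$ R b  input=b y b $  — match b
step 5: stack=$ R  input=y b $  — expand R → P b R
step 6: stack=$ R b P  input=y b $  — expand P → y
Stack after step 6: $ R b y (top = y).

y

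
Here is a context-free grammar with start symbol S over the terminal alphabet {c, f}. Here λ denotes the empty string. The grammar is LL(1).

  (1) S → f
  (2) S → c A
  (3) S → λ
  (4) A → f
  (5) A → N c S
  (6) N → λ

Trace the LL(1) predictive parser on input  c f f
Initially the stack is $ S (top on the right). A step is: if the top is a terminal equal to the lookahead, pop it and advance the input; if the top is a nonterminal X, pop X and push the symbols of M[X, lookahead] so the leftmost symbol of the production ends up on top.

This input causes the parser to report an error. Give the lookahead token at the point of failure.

f

     Stack  Input    Action
  1  $ S    c f f $  expand S → c A
  2  $ A c  c f f $  match c
  3  $ A    f f $    expand A → f
  4  $ f    f f $    match f
  5  $      f $      error: stack empty but input remains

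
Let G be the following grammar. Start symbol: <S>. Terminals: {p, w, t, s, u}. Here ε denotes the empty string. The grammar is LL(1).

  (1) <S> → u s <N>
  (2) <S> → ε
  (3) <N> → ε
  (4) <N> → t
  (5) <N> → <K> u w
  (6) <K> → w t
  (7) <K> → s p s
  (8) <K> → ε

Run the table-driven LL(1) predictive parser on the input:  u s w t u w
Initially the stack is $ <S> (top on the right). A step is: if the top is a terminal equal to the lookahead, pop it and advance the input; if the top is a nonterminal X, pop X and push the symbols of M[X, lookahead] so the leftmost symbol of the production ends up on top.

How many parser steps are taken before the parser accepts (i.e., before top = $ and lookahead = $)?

step 1: stack=$ <S>  input=u s w t u w $  — expand <S> → u s <N>
step 2: stack=$ <N> s u  input=u s w t u w $  — match u
step 3: stack=$ <N> s  input=s w t u w $  — match s
step 4: stack=$ <N>  input=w t u w $  — expand <N> → <K> u w
step 5: stack=$ w u <K>  input=w t u w $  — expand <K> → w t
step 6: stack=$ w u t w  input=w t u w $  — match w
step 7: stack=$ w u t  input=t u w $  — match t
step 8: stack=$ w u  input=u w $  — match u
step 9: stack=$ w  input=w $  — match w
Accept reached after 9 steps.

9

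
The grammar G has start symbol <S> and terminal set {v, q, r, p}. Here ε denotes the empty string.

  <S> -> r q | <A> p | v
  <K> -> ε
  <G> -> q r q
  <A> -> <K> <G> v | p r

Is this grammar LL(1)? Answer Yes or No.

Yes

FIRST(<S>) = {p, q, r, v}
FIRST(<K>) = {ε}
FIRST(<G>) = {q}
FIRST(<A>) = {p, q}
FOLLOW(<S>) = {$}
FOLLOW(<K>) = {q}
FOLLOW(<G>) = {v}
FOLLOW(<A>) = {p}
Each cell of M receives at most one production.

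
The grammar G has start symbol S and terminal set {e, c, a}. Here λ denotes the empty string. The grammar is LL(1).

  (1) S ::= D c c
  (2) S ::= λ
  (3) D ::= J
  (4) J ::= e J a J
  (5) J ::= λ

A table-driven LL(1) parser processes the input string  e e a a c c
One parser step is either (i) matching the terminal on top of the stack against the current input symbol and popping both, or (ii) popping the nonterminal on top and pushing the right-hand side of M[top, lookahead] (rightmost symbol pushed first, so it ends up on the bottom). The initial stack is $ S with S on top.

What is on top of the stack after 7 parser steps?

a

     Stack              Input          Action
  1  $ S                e e a a c c $  expand S ::= D c c
  2  $ c c D            e e a a c c $  expand D ::= J
  3  $ c c J            e e a a c c $  expand J ::= e J a J
  4  $ c c J a J e      e e a a c c $  match e
  5  $ c c J a J        e a a c c $    expand J ::= e J a J
  6  $ c c J a J a J e  e a a c c $    match e
  7  $ c c J a J a J    a a c c $      expand J ::= λ
Stack after step 7: $ c c J a J a (top = a).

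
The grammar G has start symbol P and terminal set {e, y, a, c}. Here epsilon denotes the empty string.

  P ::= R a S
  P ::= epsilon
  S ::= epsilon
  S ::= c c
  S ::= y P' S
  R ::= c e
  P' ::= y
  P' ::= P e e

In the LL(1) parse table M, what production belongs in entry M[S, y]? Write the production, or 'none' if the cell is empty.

S ::= y P' S

FIRST(S) = {epsilon, c, y}
FIRST(R) = {c}
FIRST(P) = {epsilon, c}  (via R a S)
FIRST(P') = {c, e, y}  (via P e e)
FOLLOW(P) includes $ since P is the start symbol.
FOLLOW(P): in P'::=P e e, P is followed by e e with FIRST {e}. Thus FOLLOW(P) = {$, e}.
FOLLOW(S): in P::=R a S, the suffix after S is empty, so FOLLOW(S) ⊇ FOLLOW(P) = {$, e}; in S::=y P' S, the suffix after S is empty (adds nothing new). Thus FOLLOW(S) = {$, e}.
For S ::= epsilon: FIRST(epsilon) = {epsilon}, so it goes in M[S, t] for t ∈ {}; since epsilon ∈ FIRST, also for every t ∈ FOLLOW(S) = {$, e}.
For S ::= c c: FIRST(c c) = {c}, so it goes in M[S, t] for t ∈ {c}.
For S ::= y P' S: FIRST(y P' S) = {y}, so it goes in M[S, t] for t ∈ {y}.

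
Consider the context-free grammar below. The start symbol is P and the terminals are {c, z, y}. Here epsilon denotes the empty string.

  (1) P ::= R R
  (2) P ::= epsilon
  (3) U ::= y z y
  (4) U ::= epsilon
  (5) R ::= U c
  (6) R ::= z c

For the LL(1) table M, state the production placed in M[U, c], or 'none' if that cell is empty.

U ::= epsilon

FIRST(U): from U::=y z y we get {y}; from U::=epsilon we get {epsilon}. So FIRST(U) = {epsilon, y}.
FIRST(R): from R::=U c we get {c, y}; from R::=z c we get {z}. So FIRST(R) = {c, y, z}.
FIRST(P): from P::=R R we get {c, y, z}; from P::=epsilon we get {epsilon}. So FIRST(P) = {epsilon, c, y, z}.
FOLLOW(P) includes $ since P is the start symbol.
FOLLOW(U): in R::=U c, U is followed by c with FIRST {c}. Thus FOLLOW(U) = {c}.
For U ::= y z y: FIRST(y z y) = {y}, so it goes in M[U, t] for t ∈ {y}.
For U ::= epsilon: FIRST(epsilon) = {epsilon}, so it goes in M[U, t] for t ∈ {}; since epsilon ∈ FIRST, also for every t ∈ FOLLOW(U) = {c}.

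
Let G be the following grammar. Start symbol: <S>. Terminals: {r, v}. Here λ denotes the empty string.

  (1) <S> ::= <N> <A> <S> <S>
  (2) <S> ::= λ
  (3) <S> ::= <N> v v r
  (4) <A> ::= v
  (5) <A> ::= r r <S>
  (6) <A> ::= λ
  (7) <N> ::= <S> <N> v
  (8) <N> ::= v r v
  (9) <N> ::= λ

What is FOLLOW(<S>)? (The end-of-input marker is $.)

{$, r, v}

FIRST(<A>) = {λ, r, v}
FIRST(<S>) = {λ, r, v}  (via <N> <A> <S> <S>, <N> v v r)
FIRST(<N>) = {λ, r, v}  (via <S> <N> v)
FOLLOW(<S>) includes $ since <S> is the start symbol.
FOLLOW(<S>): in <S>::=<N> <A> <S> <S> (occurrence 1), <S> is followed by <S> with FIRST {λ, r, v}; in <S>::=<N> <A> <S> <S> (occurrence 1), the suffix after <S> is nullable (adds nothing new); in <S>::=<N> <A> <S> <S> (occurrence 2), the suffix after <S> is empty (adds nothing new); in <A>::=r r <S>, the suffix after <S> is empty, so FOLLOW(<S>) ⊇ FOLLOW(<A>) = {$, r, v}; in <N>::=<S> <N> v, <S> is followed by <N> v with FIRST {r, v}. Thus FOLLOW(<S>) = {$, r, v}.
FOLLOW(<A>): in <S>::=<N> <A> <S> <S>, <A> is followed by <S> <S> with FIRST {λ, r, v}; in <S>::=<N> <A> <S> <S>, the suffix after <A> is nullable, so FOLLOW(<A>) ⊇ FOLLOW(<S>) = {$, r, v}. Thus FOLLOW(<A>) = {$, r, v}.
FOLLOW(<N>): in <S>::=<N> <A> <S> <S>, <N> is followed by <A> <S> <S> with FIRST {λ, r, v}; in <S>::=<N> <A> <S> <S>, the suffix after <N> is nullable, so FOLLOW(<N>) ⊇ FOLLOW(<S>) = {$, r, v}; in <S>::=<N> v v r, <N> is followed by v v r with FIRST {v}; in <N>::=<S> <N> v, <N> is followed by v with FIRST {v}. Thus FOLLOW(<N>) = {$, r, v}.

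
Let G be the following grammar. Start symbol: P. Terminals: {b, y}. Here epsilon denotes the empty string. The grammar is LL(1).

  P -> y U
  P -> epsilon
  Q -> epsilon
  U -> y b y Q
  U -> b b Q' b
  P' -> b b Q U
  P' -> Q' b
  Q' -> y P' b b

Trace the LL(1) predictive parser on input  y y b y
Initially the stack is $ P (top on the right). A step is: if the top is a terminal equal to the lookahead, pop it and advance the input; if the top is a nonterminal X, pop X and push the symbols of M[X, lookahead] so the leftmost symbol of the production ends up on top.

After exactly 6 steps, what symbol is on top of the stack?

     Stack      Input      Action
  1  $ P        y y b y $  expand P -> y U
  2  $ U y      y y b y $  match y
  3  $ U        y b y $    expand U -> y b y Q
  4  $ Q y b y  y b y $    match y
  5  $ Q y b    b y $      match b
  6  $ Q y      y $        match y
Stack after step 6: $ Q (top = Q).

Q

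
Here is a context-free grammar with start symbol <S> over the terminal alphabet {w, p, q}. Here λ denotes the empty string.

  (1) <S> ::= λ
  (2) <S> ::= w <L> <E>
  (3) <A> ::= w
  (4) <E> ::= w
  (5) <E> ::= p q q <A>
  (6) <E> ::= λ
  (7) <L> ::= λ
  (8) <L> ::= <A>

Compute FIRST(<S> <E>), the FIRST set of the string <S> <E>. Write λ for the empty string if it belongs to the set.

FIRST(<S>): from <S>::=λ we get {λ}; from <S>::=w <L> <E> we get {w}. So FIRST(<S>) = {λ, w}.
FIRST(<A>): from <A>::=w we get {w}. So FIRST(<A>) = {w}.
FIRST(<E>): from <E>::=w we get {w}; from <E>::=p q q <A> we get {p}; from <E>::=λ we get {λ}. So FIRST(<E>) = {λ, p, w}.
FIRST(<L>): from <L>::=λ we get {λ}; from <L>::=<A> we get {w}. So FIRST(<L>) = {λ, w}.
FIRST(<S> <E>): take FIRST of each symbol in turn, carrying on past any symbol whose FIRST contains λ; result {λ, p, w}.

{λ, p, w}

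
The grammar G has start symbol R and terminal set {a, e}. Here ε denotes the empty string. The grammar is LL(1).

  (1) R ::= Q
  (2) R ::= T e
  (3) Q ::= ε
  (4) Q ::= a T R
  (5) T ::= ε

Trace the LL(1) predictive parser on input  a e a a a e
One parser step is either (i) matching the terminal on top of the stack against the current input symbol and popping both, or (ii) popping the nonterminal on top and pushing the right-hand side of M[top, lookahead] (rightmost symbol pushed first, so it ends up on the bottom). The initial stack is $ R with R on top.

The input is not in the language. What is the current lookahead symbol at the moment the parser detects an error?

a

step 1: stack=$ R  input=a e a a a e $  — expand R ::= Q
step 2: stack=$ Q  input=a e a a a e $  — expand Q ::= a T R
step 3: stack=$ R T a  input=a e a a a e $  — match a
step 4: stack=$ R T  input=e a a a e $  — expand T ::= ε
step 5: stack=$ R  input=e a a a e $  — expand R ::= T e
step 6: stack=$ e T  input=e a a a e $  — expand T ::= ε
step 7: stack=$ e  input=e a a a e $  — match e
step 8: stack=$  input=a a a e $  — error: stack empty but input remains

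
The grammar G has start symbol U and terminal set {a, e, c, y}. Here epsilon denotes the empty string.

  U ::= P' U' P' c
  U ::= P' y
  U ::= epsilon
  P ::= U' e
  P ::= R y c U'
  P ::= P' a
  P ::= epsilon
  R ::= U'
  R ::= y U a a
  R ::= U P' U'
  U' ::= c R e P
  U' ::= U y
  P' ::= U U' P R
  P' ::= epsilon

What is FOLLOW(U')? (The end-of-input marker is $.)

FIRST(U) = {epsilon, c, y}  (via P' U' P' c, P' y)
FIRST(U') = {c, y}  (via U y)
FIRST(P') = {epsilon, c, y}  (via U U' P R)
FIRST(R) = {c, y}  (via U', U P' U')
FIRST(P) = {epsilon, a, c, y}  (via U' e, R y c U', P' a)
FOLLOW(U) includes $ since U is the start symbol.
FOLLOW(U): in R::=y U a a, U is followed by a a with FIRST {a}; in R::=U P' U', U is followed by P' U' with FIRST {c, y}; in U'::=U y, U is followed by y with FIRST {y}; in P'::=U U' P R, U is followed by U' P R with FIRST {c, y}. Thus FOLLOW(U) = {$, a, c, y}.
FOLLOW(P'): in U::=P' U' P' c (occurrence 1), P' is followed by U' P' c with FIRST {c, y}; in U::=P' U' P' c (occurrence 2), P' is followed by c with FIRST {c}; in U::=P' y, P' is followed by y with FIRST {y}; in P::=P' a, P' is followed by a with FIRST {a}; in R::=U P' U', P' is followed by U' with FIRST {c, y}. Thus FOLLOW(P') = {a, c, y}.
FOLLOW(R): in P::=R y c U', R is followed by y c U' with FIRST {y}; in U'::=c R e P, R is followed by e P with FIRST {e}; in P'::=U U' P R, the suffix after R is empty, so FOLLOW(R) ⊇ FOLLOW(P') = {a, c, y}. Thus FOLLOW(R) = {a, c, e, y}.
FOLLOW(P): in U'::=c R e P, the suffix after P is empty, so FOLLOW(P) ⊇ FOLLOW(U') = {a, c, e, y}; in P'::=U U' P R, P is followed by R with FIRST {c, y}. Thus FOLLOW(P) = {a, c, e, y}.
FOLLOW(U'): in U::=P' U' P' c, U' is followed by P' c with FIRST {c, y}; in P::=U' e, U' is followed by e with FIRST {e}; in P::=R y c U', the suffix after U' is empty, so FOLLOW(U') ⊇ FOLLOW(P) = {a, c, e, y}; in R::=U', the suffix after U' is empty, so FOLLOW(U') ⊇ FOLLOW(R) = {a, c, e, y}; in R::=U P' U', the suffix after U' is empty, so FOLLOW(U') ⊇ FOLLOW(R) = {a, c, e, y}; in P'::=U U' P R, U' is followed by P R with FIRST {a, c, y}. Thus FOLLOW(U') = {a, c, e, y}.

{a, c, e, y}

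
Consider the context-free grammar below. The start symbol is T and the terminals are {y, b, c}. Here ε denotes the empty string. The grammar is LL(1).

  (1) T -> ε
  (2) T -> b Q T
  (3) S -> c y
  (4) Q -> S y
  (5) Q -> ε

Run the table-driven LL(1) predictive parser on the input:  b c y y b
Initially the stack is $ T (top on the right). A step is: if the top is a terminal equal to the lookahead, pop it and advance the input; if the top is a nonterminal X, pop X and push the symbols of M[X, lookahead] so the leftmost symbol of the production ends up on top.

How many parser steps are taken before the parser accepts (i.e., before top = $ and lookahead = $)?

      Stack      Input        Action
   1  $ T        b c y y b $  expand T -> b Q T
   2  $ T Q b    b c y y b $  match b
   3  $ T Q      c y y b $    expand Q -> S y
   4  $ T y S    c y y b $    expand S -> c y
   5  $ T y y c  c y y b $    match c
   6  $ T y y    y y b $      match y
   7  $ T y      y b $        match y
   8  $ T        b $          expand T -> b Q T
   9  $ T Q b    b $          match b
  10  $ T Q      $            expand Q -> ε
  11  $ T        $            expand T -> ε
Accept reached after 11 steps.

11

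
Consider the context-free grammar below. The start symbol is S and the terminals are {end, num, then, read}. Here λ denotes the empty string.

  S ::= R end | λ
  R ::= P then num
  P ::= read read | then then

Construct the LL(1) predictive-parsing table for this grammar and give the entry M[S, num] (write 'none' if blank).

FIRST(P): from P::=read read we get {read}; from P::=then then we get {then}. So FIRST(P) = {read, then}.
FIRST(R): from R::=P then num we get {read, then}. So FIRST(R) = {read, then}.
FIRST(S): from S::=R end we get {read, then}; from S::=λ we get {λ}. So FIRST(S) = {λ, read, then}.
FOLLOW(S) includes $ since S is the start symbol.
FOLLOW(S): S appears on no right-hand side. Thus FOLLOW(S) = {$}.
For S ::= R end: FIRST(R end) = {read, then}, so it goes in M[S, t] for t ∈ {read, then}.
For S ::= λ: FIRST(λ) = {λ}, so it goes in M[S, t] for t ∈ {}; since λ ∈ FIRST, also for every t ∈ FOLLOW(S) = {$}.
None of these place a production in M[S, num].

none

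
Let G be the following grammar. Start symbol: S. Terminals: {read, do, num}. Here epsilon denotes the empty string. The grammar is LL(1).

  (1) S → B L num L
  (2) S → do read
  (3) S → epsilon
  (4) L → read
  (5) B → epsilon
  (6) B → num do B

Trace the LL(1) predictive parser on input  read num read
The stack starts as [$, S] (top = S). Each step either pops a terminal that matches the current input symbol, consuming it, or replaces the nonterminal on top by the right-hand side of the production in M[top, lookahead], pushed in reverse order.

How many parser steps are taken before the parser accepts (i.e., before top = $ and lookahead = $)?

7

     Stack         Input            Action
  1  $ S           read num read $  expand S → B L num L
  2  $ L num L B   read num read $  expand B → epsilon
  3  $ L num L     read num read $  expand L → read
  4  $ L num read  read num read $  match read
  5  $ L num       num read $       match num
  6  $ L           read $           expand L → read
  7  $ read        read $           match read
Accept reached after 7 steps.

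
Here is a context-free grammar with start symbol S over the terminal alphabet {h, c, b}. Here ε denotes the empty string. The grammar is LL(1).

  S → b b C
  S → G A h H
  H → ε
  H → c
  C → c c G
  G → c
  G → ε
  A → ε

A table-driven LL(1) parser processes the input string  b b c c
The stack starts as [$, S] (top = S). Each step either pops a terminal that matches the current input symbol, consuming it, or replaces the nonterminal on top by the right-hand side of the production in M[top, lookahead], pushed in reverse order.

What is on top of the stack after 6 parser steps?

step 1: stack=$ S  input=b b c c $  — expand S → b b C
step 2: stack=$ C b b  input=b b c c $  — match b
step 3: stack=$ C b  input=b c c $  — match b
step 4: stack=$ C  input=c c $  — expand C → c c G
step 5: stack=$ G c c  input=c c $  — match c
step 6: stack=$ G c  input=c $  — match c
Stack after step 6: $ G (top = G).

G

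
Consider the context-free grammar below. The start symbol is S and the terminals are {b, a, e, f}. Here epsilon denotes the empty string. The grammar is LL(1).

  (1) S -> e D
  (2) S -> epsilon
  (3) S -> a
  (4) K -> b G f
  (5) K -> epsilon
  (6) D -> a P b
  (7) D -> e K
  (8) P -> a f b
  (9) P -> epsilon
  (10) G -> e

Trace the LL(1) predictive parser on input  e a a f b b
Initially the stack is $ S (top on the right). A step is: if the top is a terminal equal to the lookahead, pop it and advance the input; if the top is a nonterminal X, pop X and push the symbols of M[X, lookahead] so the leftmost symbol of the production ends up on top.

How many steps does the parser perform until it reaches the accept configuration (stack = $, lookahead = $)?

     Stack      Input          Action
  1  $ S        e a a f b b $  expand S -> e D
  2  $ D e      e a a f b b $  match e
  3  $ D        a a f b b $    expand D -> a P b
  4  $ b P a    a a f b b $    match a
  5  $ b P      a f b b $      expand P -> a f b
  6  $ b b f a  a f b b $      match a
  7  $ b b f    f b b $        match f
  8  $ b b      b b $          match b
  9  $ b        b $            match b
Accept reached after 9 steps.

9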